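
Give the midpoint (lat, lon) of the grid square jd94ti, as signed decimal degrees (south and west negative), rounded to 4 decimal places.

-55.6458, 19.6250

Field J=9, D=3: +9·20° lon, +3·10° lat → SW at lon 0°, lat -60°.
Square 9, 4: +9·2° lon, +4·1° lat → SW at lon 18°, lat -56°.
Subsquare t=19, i=8: +19·0.0833333° lon, +8·0.0416667° lat → SW at lon 19.5833°, lat -55.6667°.
Cell spans 0.0833333° lon × 0.0416667° lat. Centre is SW corner plus half of each.
latitude -55.6458, longitude 19.6250.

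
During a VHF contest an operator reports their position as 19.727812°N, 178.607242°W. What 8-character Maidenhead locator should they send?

Add 180° to longitude and 90° to latitude: 1.39276, 109.72781.
Field (20°×10°, letters A–R): 1.39276/20 → 0 → A, 109.72781/10 → 10 → K; chars AK.
Square (2°×1°, digits 0–9): 1.39276/2 → 0, 9.72781/1 → 9; chars 09.
Subsquare (5′×2.5′, letters a–x): 1.39276/0.0833333 → 16 → q, 0.72781/0.0416667 → 17 → r; chars qr.
Extended square (30″×15″, digits 0–9): 0.05942/0.00833333 → 7, 0.01948/0.00416667 → 4; chars 74.

AK09qr74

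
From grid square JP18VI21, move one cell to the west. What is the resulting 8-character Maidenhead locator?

JP18vi11

Longitude extended square 2; −1 → 1.
The latitude characters are unchanged.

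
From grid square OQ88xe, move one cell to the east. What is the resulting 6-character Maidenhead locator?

OQ98ae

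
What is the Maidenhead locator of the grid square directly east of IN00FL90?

Longitude extended square 9; +1 → 10, wraps to 0, carry into subsquare.
Longitude subsquare f = 5; +1 → 6 = g.
The latitude characters are unchanged.

IN00gl00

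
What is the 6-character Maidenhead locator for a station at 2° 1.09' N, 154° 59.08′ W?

BJ22ma

Shift to the Maidenhead origin (180°W, 90°S): lon 25.0153, lat 92.0182.
Field: 25.0153/20 → 1 → B, 92.0182/10 → 9 → J; chars BJ.
Square: 5.0153/2 → 2, 2.0182/1 → 2; chars 22.
Subsquare: 1.0153/0.0833333 → 12 → m, 0.0182/0.0416667 → 0 → a; chars ma.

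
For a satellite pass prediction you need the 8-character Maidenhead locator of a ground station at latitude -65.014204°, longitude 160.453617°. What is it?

Shift to the Maidenhead origin (180°W, 90°S): lon 340.45362, lat 24.98580.
Field: 340.45362/20 → 17 → R, 24.98580/10 → 2 → C; chars RC.
Square: 0.45362/2 → 0, 4.98580/1 → 4; chars 04.
Subsquare: 0.45362/0.0833333 → 5 → f, 0.98580/0.0416667 → 23 → x; chars fx.
Extended square: 0.03695/0.00833333 → 4, 0.02746/0.00416667 → 6; chars 46.

RC04fx46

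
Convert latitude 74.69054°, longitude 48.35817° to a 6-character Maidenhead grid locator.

LQ44eq

Offset from 180°W / 90°S: lon 228.3582°, lat 164.6905°.
Field: lon ⌊228.3582/20⌋ = 11 → L; lat ⌊164.6905/10⌋ = 16 → Q.
Square: lon ⌊8.3582/2⌋ = 4; lat ⌊4.6905/1⌋ = 4.
Subsquare: lon ⌊0.3582/0.0833333⌋ = 4 → e; lat ⌊0.6905/0.0416667⌋ = 16 → q.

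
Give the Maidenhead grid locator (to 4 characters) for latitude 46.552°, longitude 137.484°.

PN86

Shift to the Maidenhead origin (180°W, 90°S): lon 317.48, lat 136.55.
Field: lon ⌊317.48/20⌋ = 15 → P; lat ⌊136.55/10⌋ = 13 → N.
Square: lon ⌊17.48/2⌋ = 8; lat ⌊6.55/1⌋ = 6.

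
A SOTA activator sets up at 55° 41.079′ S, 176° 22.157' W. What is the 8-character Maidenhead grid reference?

AD14th55

Add 180° to longitude and 90° to latitude: 3.63072, 34.31535.
Field (20°×10°, letters A–R): 3.63072/20 → 0 → A, 34.31535/10 → 3 → D; chars AD.
Square (2°×1°, digits 0–9): 3.63072/2 → 1, 4.31535/1 → 4; chars 14.
Subsquare (5′×2.5′, letters a–x): 1.63072/0.0833333 → 19 → t, 0.31535/0.0416667 → 7 → h; chars th.
Extended square (30″×15″, digits 0–9): 0.04738/0.00833333 → 5, 0.02368/0.00416667 → 5; chars 55.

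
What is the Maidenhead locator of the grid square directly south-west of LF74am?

LF64xl

Longitude subsquare a = 0; −1 → -1, wraps to 23 = x, carry into square.
Longitude square 7; −1 → 6.
Latitude subsquare m = 12; −1 → 11 = l.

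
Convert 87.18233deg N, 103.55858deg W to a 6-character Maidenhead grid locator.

DR87fe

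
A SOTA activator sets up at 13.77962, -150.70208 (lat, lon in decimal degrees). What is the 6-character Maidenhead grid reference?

BK43ps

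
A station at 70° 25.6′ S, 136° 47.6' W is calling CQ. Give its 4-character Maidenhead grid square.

CB19

Shift to the Maidenhead origin (180°W, 90°S): lon 43.21, lat 19.57.
Field (20°×10°, letters A–R): lon ⌊43.21/20⌋ = 2 → C; lat ⌊19.57/10⌋ = 1 → B.
Square (2°×1°, digits 0–9): lon ⌊3.21/2⌋ = 1; lat ⌊9.57/1⌋ = 9.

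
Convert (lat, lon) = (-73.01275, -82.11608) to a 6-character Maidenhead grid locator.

Shift to the Maidenhead origin (180°W, 90°S): lon 97.8839, lat 16.9873.
Field: lon ⌊97.8839/20⌋ = 4 → E; lat ⌊16.9873/10⌋ = 1 → B.
Square: lon ⌊17.8839/2⌋ = 8; lat ⌊6.9873/1⌋ = 6.
Subsquare: lon ⌊1.8839/0.0833333⌋ = 22 → w; lat ⌊0.9873/0.0416667⌋ = 23 → x.

EB86wx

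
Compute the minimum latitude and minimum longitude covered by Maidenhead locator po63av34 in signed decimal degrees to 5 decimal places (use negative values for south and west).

53.89167, 132.02500

Field P=15, O=14: +15·20° lon, +14·10° lat → SW at lon 120°, lat 50°.
Square 6, 3: +6·2° lon, +3·1° lat → SW at lon 132°, lat 53°.
Subsquare a=0, v=21: +0·0.0833333° lon, +21·0.0416667° lat → SW at lon 132°, lat 53.875°.
Extended square 3, 4: +3·0.00833333° lon, +4·0.00416667° lat → SW at lon 132.025°, lat 53.8917°.
latitude 53.89167, longitude 132.02500.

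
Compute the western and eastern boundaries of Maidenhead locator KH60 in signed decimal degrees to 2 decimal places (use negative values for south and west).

32.00, 34.00

Field K=10, H=7: +10·20° lon, +7·10° lat → SW at lon 20°, lat -20°.
Square 6, 0: +6·2° lon, +0·1° lat → SW at lon 32°, lat -20°.
Cell spans 2° lon × 1° lat.
west 32.00, east 34.00.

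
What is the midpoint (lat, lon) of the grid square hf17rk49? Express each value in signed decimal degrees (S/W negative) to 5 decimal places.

-32.54375, -36.54583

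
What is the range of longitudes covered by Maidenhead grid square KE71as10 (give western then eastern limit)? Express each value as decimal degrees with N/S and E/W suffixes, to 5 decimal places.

34.00833° E, 34.01667° E

Field K=10, E=4: +10·20° lon, +4·10° lat → SW at lon 20°, lat -50°.
Square 7, 1: +7·2° lon, +1·1° lat → SW at lon 34°, lat -49°.
Subsquare a=0, s=18: +0·0.0833333° lon, +18·0.0416667° lat → SW at lon 34°, lat -48.25°.
Extended square 1, 0: +1·0.00833333° lon, +0·0.00416667° lat → SW at lon 34.0083°, lat -48.25°.
Cell spans 0.00833333° lon × 0.00416667° lat.
west 34.00833° E, east 34.01667° E.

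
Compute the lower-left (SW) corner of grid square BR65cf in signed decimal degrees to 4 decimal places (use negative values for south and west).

Field B=1, R=17: +1·20° lon, +17·10° lat → SW at lon -160°, lat 80°.
Square 6, 5: +6·2° lon, +5·1° lat → SW at lon -148°, lat 85°.
Subsquare c=2, f=5: +2·0.0833333° lon, +5·0.0416667° lat → SW at lon -147.833°, lat 85.2083°.
latitude 85.2083, longitude -147.8333.

85.2083, -147.8333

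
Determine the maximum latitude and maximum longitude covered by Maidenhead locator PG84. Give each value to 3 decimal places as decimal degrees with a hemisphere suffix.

25.000° S, 138.000° E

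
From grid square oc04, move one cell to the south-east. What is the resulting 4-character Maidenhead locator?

Longitude square 0; +1 → 1.
Latitude square 4; −1 → 3.

OC13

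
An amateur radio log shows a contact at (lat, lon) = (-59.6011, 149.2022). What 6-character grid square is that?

QD40oj

Shift to the Maidenhead origin (180°W, 90°S): lon 329.2022, lat 30.3989.
Field: lon ⌊329.2022/20⌋ = 16 → Q; lat ⌊30.3989/10⌋ = 3 → D.
Square: lon ⌊9.2022/2⌋ = 4; lat ⌊0.3989/1⌋ = 0.
Subsquare: lon ⌊1.2022/0.0833333⌋ = 14 → o; lat ⌊0.3989/0.0416667⌋ = 9 → j.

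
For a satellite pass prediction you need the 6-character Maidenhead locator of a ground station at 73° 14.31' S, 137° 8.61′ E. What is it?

PB86ns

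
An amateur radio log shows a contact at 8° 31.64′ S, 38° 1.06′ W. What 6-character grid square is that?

HI01xl

Offset from 180°W / 90°S: lon 141.9823°, lat 81.4727°.
Field: 141.9823/20 → 7 → H, 81.4727/10 → 8 → I; chars HI.
Square: 1.9823/2 → 0, 1.4727/1 → 1; chars 01.
Subsquare: 1.9823/0.0833333 → 23 → x, 0.4727/0.0416667 → 11 → l; chars xl.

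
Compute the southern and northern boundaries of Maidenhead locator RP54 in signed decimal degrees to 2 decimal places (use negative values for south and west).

64.00, 65.00

Field R=17, P=15: +17·20° lon, +15·10° lat → SW at lon 160°, lat 60°.
Square 5, 4: +5·2° lon, +4·1° lat → SW at lon 170°, lat 64°.
Cell spans 2° lon × 1° lat.
south 64.00, north 65.00.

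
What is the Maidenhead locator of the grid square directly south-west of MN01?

Longitude square 0; −1 → -1, wraps to 9, carry into field.
Longitude field M = 12; −1 → 11 = L.
Latitude square 1; −1 → 0.

LN90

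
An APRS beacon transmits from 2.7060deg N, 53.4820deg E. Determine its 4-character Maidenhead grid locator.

Shift to the Maidenhead origin (180°W, 90°S): lon 233.48, lat 92.71.
Field (20°×10°, letters A–R): 233.48/20 → 11 → L, 92.71/10 → 9 → J; chars LJ.
Square (2°×1°, digits 0–9): 13.48/2 → 6, 2.71/1 → 2; chars 62.

LJ62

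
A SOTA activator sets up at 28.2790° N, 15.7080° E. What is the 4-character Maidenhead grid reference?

Shift to the Maidenhead origin (180°W, 90°S): lon 195.71, lat 118.28.
Field: 195.71/20 → 9 → J, 118.28/10 → 11 → L; chars JL.
Square: 15.71/2 → 7, 8.28/1 → 8; chars 78.

JL78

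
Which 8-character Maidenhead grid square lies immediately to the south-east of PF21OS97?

PF21ps06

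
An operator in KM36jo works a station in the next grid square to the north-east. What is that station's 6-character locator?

KM36kp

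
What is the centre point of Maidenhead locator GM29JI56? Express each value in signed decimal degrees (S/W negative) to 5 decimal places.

Field G=6, M=12: +6·20° lon, +12·10° lat → SW at lon -60°, lat 30°.
Square 2, 9: +2·2° lon, +9·1° lat → SW at lon -56°, lat 39°.
Subsquare j=9, i=8: +9·0.0833333° lon, +8·0.0416667° lat → SW at lon -55.25°, lat 39.3333°.
Extended square 5, 6: +5·0.00833333° lon, +6·0.00416667° lat → SW at lon -55.2083°, lat 39.3583°.
Cell spans 0.00833333° lon × 0.00416667° lat. Centre is SW corner plus half of each.
latitude 39.36042, longitude -55.20417.

39.36042, -55.20417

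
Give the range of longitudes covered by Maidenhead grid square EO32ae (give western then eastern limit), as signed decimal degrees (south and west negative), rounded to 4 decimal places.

-94.0000, -93.9167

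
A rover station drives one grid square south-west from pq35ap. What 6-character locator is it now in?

PQ25xo

Longitude subsquare a = 0; −1 → -1, wraps to 23 = x, carry into square.
Longitude square 3; −1 → 2.
Latitude subsquare p = 15; −1 → 14 = o.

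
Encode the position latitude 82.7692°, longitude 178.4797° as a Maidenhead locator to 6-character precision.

RR92fs

Add 180° to longitude and 90° to latitude: 358.4797, 172.7692.
Field: 358.4797/20 → 17 → R, 172.7692/10 → 17 → R; chars RR.
Square: 18.4797/2 → 9, 2.7692/1 → 2; chars 92.
Subsquare: 0.4797/0.0833333 → 5 → f, 0.7692/0.0416667 → 18 → s; chars fs.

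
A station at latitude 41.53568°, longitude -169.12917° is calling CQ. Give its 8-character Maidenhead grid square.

AN51km48

Add 180° to longitude and 90° to latitude: 10.87083, 131.53568.
Field: 10.87083/20 → 0 → A, 131.53568/10 → 13 → N; chars AN.
Square: 10.87083/2 → 5, 1.53568/1 → 1; chars 51.
Subsquare: 0.87083/0.0833333 → 10 → k, 0.53568/0.0416667 → 12 → m; chars km.
Extended square: 0.03750/0.00833333 → 4, 0.03568/0.00416667 → 8; chars 48.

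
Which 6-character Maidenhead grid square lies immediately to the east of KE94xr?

Longitude subsquare x = 23; +1 → 24, wraps to 0 = a, carry into square.
Longitude square 9; +1 → 10, wraps to 0, carry into field.
Longitude field K = 10; +1 → 11 = L.
The latitude characters are unchanged.

LE04ar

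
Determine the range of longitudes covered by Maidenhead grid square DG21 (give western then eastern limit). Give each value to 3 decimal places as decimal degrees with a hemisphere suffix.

Field D=3, G=6: +3·20° lon, +6·10° lat → SW at lon -120°, lat -30°.
Square 2, 1: +2·2° lon, +1·1° lat → SW at lon -116°, lat -29°.
Cell spans 2° lon × 1° lat.
west 116.000° W, east 114.000° W.

116.000° W, 114.000° W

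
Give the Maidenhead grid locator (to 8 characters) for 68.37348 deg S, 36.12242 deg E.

KC81bp40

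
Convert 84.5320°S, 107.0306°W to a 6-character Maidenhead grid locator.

Shift to the Maidenhead origin (180°W, 90°S): lon 72.9694, lat 5.4680.
Field: 72.9694/20 → 3 → D, 5.4680/10 → 0 → A; chars DA.
Square: 12.9694/2 → 6, 5.4680/1 → 5; chars 65.
Subsquare: 0.9694/0.0833333 → 11 → l, 0.4680/0.0416667 → 11 → l; chars ll.

DA65ll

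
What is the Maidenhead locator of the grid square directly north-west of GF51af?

GF41xg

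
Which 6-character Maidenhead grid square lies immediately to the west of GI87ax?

GI77xx

Longitude subsquare a = 0; −1 → -1, wraps to 23 = x, carry into square.
Longitude square 8; −1 → 7.
The latitude characters are unchanged.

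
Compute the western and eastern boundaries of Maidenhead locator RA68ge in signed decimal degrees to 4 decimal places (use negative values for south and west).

172.5000, 172.5833

Field R=17, A=0: +17·20° lon, +0·10° lat → SW at lon 160°, lat -90°.
Square 6, 8: +6·2° lon, +8·1° lat → SW at lon 172°, lat -82°.
Subsquare g=6, e=4: +6·0.0833333° lon, +4·0.0416667° lat → SW at lon 172.5°, lat -81.8333°.
Cell spans 0.0833333° lon × 0.0416667° lat.
west 172.5000, east 172.5833.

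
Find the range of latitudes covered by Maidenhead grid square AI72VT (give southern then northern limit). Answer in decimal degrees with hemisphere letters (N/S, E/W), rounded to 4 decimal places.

7.2083° S, 7.1667° S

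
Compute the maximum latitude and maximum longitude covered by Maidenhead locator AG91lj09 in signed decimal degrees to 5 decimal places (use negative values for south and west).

Field A=0, G=6: +0·20° lon, +6·10° lat → SW at lon -180°, lat -30°.
Square 9, 1: +9·2° lon, +1·1° lat → SW at lon -162°, lat -29°.
Subsquare l=11, j=9: +11·0.0833333° lon, +9·0.0416667° lat → SW at lon -161.083°, lat -28.625°.
Extended square 0, 9: +0·0.00833333° lon, +9·0.00416667° lat → SW at lon -161.083°, lat -28.5875°.
Cell spans 0.00833333° lon × 0.00416667° lat. NE corner is SW corner plus one full cell.
latitude -28.58333, longitude -161.07500.

-28.58333, -161.07500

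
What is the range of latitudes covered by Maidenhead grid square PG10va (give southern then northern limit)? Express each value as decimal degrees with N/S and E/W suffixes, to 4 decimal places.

Field P=15, G=6: +15·20° lon, +6·10° lat → SW at lon 120°, lat -30°.
Square 1, 0: +1·2° lon, +0·1° lat → SW at lon 122°, lat -30°.
Subsquare v=21, a=0: +21·0.0833333° lon, +0·0.0416667° lat → SW at lon 123.75°, lat -30°.
Cell spans 0.0833333° lon × 0.0416667° lat.
south 30.0000° S, north 29.9583° S.

30.0000° S, 29.9583° S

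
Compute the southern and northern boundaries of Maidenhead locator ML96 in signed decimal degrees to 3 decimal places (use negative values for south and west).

26.000, 27.000

Field M=12, L=11: +12·20° lon, +11·10° lat → SW at lon 60°, lat 20°.
Square 9, 6: +9·2° lon, +6·1° lat → SW at lon 78°, lat 26°.
Cell spans 2° lon × 1° lat.
south 26.000, north 27.000.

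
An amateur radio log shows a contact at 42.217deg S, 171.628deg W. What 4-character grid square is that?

AE47

Offset from 180°W / 90°S: lon 8.37°, lat 47.78°.
Field (20°×10°, letters A–R): lon ⌊8.37/20⌋ = 0 → A; lat ⌊47.78/10⌋ = 4 → E.
Square (2°×1°, digits 0–9): lon ⌊8.37/2⌋ = 4; lat ⌊7.78/1⌋ = 7.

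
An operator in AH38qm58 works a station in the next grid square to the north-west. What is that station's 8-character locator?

Longitude extended square 5; −1 → 4.
Latitude extended square 8; +1 → 9.

AH38qm49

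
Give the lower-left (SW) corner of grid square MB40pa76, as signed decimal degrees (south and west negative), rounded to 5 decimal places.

-79.97500, 69.30833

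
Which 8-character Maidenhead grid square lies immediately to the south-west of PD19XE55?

PD19xe44

Longitude extended square 5; −1 → 4.
Latitude extended square 5; −1 → 4.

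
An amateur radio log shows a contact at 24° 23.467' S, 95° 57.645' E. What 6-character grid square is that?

NG75xo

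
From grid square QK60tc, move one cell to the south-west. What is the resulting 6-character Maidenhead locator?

Longitude subsquare t = 19; −1 → 18 = s.
Latitude subsquare c = 2; −1 → 1 = b.

QK60sb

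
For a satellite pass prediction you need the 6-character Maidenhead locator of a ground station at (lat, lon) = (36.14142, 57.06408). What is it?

LM86md

Offset from 180°W / 90°S: lon 237.0641°, lat 126.1414°.
Field: lon ⌊237.0641/20⌋ = 11 → L; lat ⌊126.1414/10⌋ = 12 → M.
Square: lon ⌊17.0641/2⌋ = 8; lat ⌊6.1414/1⌋ = 6.
Subsquare: lon ⌊1.0641/0.0833333⌋ = 12 → m; lat ⌊0.1414/0.0416667⌋ = 3 → d.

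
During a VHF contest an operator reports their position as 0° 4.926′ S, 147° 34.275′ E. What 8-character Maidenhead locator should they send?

QI39sw80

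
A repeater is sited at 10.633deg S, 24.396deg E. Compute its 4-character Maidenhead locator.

Add 180° to longitude and 90° to latitude: 204.40, 79.37.
Field: 204.40/20 → 10 → K, 79.37/10 → 7 → H; chars KH.
Square: 4.40/2 → 2, 9.37/1 → 9; chars 29.

KH29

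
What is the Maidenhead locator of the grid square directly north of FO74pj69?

FO74pk60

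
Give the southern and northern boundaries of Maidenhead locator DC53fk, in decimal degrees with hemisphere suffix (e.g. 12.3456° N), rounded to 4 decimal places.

66.5833° S, 66.5417° S

Field D=3, C=2: +3·20° lon, +2·10° lat → SW at lon -120°, lat -70°.
Square 5, 3: +5·2° lon, +3·1° lat → SW at lon -110°, lat -67°.
Subsquare f=5, k=10: +5·0.0833333° lon, +10·0.0416667° lat → SW at lon -109.583°, lat -66.5833°.
Cell spans 0.0833333° lon × 0.0416667° lat.
south 66.5833° S, north 66.5417° S.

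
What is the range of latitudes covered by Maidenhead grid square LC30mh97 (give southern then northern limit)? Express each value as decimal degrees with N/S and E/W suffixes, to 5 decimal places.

Field L=11, C=2: +11·20° lon, +2·10° lat → SW at lon 40°, lat -70°.
Square 3, 0: +3·2° lon, +0·1° lat → SW at lon 46°, lat -70°.
Subsquare m=12, h=7: +12·0.0833333° lon, +7·0.0416667° lat → SW at lon 47°, lat -69.7083°.
Extended square 9, 7: +9·0.00833333° lon, +7·0.00416667° lat → SW at lon 47.075°, lat -69.6792°.
Cell spans 0.00833333° lon × 0.00416667° lat.
south 69.67917° S, north 69.67500° S.

69.67917° S, 69.67500° S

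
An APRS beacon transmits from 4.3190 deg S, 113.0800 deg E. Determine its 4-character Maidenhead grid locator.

OI65

Shift to the Maidenhead origin (180°W, 90°S): lon 293.08, lat 85.68.
Field (20°×10°, letters A–R): 293.08/20 → 14 → O, 85.68/10 → 8 → I; chars OI.
Square (2°×1°, digits 0–9): 13.08/2 → 6, 5.68/1 → 5; chars 65.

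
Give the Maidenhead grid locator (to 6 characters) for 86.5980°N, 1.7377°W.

IR96do

Offset from 180°W / 90°S: lon 178.2623°, lat 176.5980°.
Field: lon ⌊178.2623/20⌋ = 8 → I; lat ⌊176.5980/10⌋ = 17 → R.
Square: lon ⌊18.2623/2⌋ = 9; lat ⌊6.5980/1⌋ = 6.
Subsquare: lon ⌊0.2623/0.0833333⌋ = 3 → d; lat ⌊0.5980/0.0416667⌋ = 14 → o.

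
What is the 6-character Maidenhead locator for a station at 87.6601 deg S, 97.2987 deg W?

EA12ii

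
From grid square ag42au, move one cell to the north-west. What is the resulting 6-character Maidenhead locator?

AG32xv

Longitude subsquare a = 0; −1 → -1, wraps to 23 = x, carry into square.
Longitude square 4; −1 → 3.
Latitude subsquare u = 20; +1 → 21 = v.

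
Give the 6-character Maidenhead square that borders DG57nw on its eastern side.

DG57ow

Longitude subsquare n = 13; +1 → 14 = o.
The latitude characters are unchanged.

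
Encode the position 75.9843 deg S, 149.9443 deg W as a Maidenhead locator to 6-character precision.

Add 180° to longitude and 90° to latitude: 30.0557, 14.0157.
Field: 30.0557/20 → 1 → B, 14.0157/10 → 1 → B; chars BB.
Square: 10.0557/2 → 5, 4.0157/1 → 4; chars 54.
Subsquare: 0.0557/0.0833333 → 0 → a, 0.0157/0.0416667 → 0 → a; chars aa.

BB54aa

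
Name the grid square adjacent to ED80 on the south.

EC89

Latitude square 0; −1 → -1, wraps to 9, carry into field.
Latitude field D = 3; −1 → 2 = C.
The longitude characters are unchanged.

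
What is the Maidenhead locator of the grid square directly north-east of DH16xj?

Longitude subsquare x = 23; +1 → 24, wraps to 0 = a, carry into square.
Longitude square 1; +1 → 2.
Latitude subsquare j = 9; +1 → 10 = k.

DH26ak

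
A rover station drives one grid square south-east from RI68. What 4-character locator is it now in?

Longitude square 6; +1 → 7.
Latitude square 8; −1 → 7.

RI77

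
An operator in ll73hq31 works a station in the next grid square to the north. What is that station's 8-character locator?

LL73hq32

Latitude extended square 1; +1 → 2.
The longitude characters are unchanged.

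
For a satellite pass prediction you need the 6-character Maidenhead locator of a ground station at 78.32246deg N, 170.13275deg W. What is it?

AQ48wh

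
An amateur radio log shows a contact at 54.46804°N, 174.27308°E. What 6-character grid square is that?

RO74dl

Offset from 180°W / 90°S: lon 354.2731°, lat 144.4680°.
Field (20°×10°, letters A–R): lon ⌊354.2731/20⌋ = 17 → R; lat ⌊144.4680/10⌋ = 14 → O.
Square (2°×1°, digits 0–9): lon ⌊14.2731/2⌋ = 7; lat ⌊4.4680/1⌋ = 4.
Subsquare (5′×2.5′, letters a–x): lon ⌊0.2731/0.0833333⌋ = 3 → d; lat ⌊0.4680/0.0416667⌋ = 11 → l.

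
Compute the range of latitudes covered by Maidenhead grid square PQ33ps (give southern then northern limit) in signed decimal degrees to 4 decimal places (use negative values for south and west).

73.7500, 73.7917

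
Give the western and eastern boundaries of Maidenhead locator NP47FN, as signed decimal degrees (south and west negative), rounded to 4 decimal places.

88.4167, 88.5000

Field N=13, P=15: +13·20° lon, +15·10° lat → SW at lon 80°, lat 60°.
Square 4, 7: +4·2° lon, +7·1° lat → SW at lon 88°, lat 67°.
Subsquare f=5, n=13: +5·0.0833333° lon, +13·0.0416667° lat → SW at lon 88.4167°, lat 67.5417°.
Cell spans 0.0833333° lon × 0.0416667° lat.
west 88.4167, east 88.5000.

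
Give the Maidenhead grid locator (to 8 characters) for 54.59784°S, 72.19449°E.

MD65cj36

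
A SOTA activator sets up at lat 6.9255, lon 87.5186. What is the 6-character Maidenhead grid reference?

Shift to the Maidenhead origin (180°W, 90°S): lon 267.5186, lat 96.9255.
Field: 267.5186/20 → 13 → N, 96.9255/10 → 9 → J; chars NJ.
Square: 7.5186/2 → 3, 6.9255/1 → 6; chars 36.
Subsquare: 1.5186/0.0833333 → 18 → s, 0.9255/0.0416667 → 22 → w; chars sw.

NJ36sw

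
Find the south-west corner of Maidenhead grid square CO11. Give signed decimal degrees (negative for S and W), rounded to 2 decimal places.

51.00, -138.00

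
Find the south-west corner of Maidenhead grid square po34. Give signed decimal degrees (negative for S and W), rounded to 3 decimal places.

54.000, 126.000

Field P=15, O=14: +15·20° lon, +14·10° lat → SW at lon 120°, lat 50°.
Square 3, 4: +3·2° lon, +4·1° lat → SW at lon 126°, lat 54°.
latitude 54.000, longitude 126.000.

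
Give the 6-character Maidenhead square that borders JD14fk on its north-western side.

JD14el

Longitude subsquare f = 5; −1 → 4 = e.
Latitude subsquare k = 10; +1 → 11 = l.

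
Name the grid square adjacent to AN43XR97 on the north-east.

AN53ar08

Longitude extended square 9; +1 → 10, wraps to 0, carry into subsquare.
Longitude subsquare x = 23; +1 → 24, wraps to 0 = a, carry into square.
Longitude square 4; +1 → 5.
Latitude extended square 7; +1 → 8.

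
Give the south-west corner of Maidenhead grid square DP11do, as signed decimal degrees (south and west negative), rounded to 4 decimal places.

Field D=3, P=15: +3·20° lon, +15·10° lat → SW at lon -120°, lat 60°.
Square 1, 1: +1·2° lon, +1·1° lat → SW at lon -118°, lat 61°.
Subsquare d=3, o=14: +3·0.0833333° lon, +14·0.0416667° lat → SW at lon -117.75°, lat 61.5833°.
latitude 61.5833, longitude -117.7500.

61.5833, -117.7500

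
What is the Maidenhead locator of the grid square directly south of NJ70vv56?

Latitude extended square 6; −1 → 5.
The longitude characters are unchanged.

NJ70vv55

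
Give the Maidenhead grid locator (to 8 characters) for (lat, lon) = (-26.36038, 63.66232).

Shift to the Maidenhead origin (180°W, 90°S): lon 243.66232, lat 63.63962.
Field: lon ⌊243.66232/20⌋ = 12 → M; lat ⌊63.63962/10⌋ = 6 → G.
Square: lon ⌊3.66232/2⌋ = 1; lat ⌊3.63962/1⌋ = 3.
Subsquare: lon ⌊1.66232/0.0833333⌋ = 19 → t; lat ⌊0.63962/0.0416667⌋ = 15 → p.
Extended square: lon ⌊0.07899/0.00833333⌋ = 9; lat ⌊0.01462/0.00416667⌋ = 3.

MG13tp93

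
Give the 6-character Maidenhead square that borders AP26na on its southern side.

AP25nx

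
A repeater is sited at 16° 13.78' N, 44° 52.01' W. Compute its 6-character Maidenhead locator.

GK76nf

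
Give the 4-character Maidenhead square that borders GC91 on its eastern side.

Longitude square 9; +1 → 10, wraps to 0, carry into field.
Longitude field G = 6; +1 → 7 = H.
The latitude characters are unchanged.

HC01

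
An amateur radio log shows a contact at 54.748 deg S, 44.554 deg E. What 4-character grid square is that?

LD25

Shift to the Maidenhead origin (180°W, 90°S): lon 224.55, lat 35.25.
Field: 224.55/20 → 11 → L, 35.25/10 → 3 → D; chars LD.
Square: 4.55/2 → 2, 5.25/1 → 5; chars 25.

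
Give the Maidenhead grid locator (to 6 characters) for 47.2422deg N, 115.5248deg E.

ON77sf

Offset from 180°W / 90°S: lon 295.5248°, lat 137.2422°.
Field (20°×10°, letters A–R): lon ⌊295.5248/20⌋ = 14 → O; lat ⌊137.2422/10⌋ = 13 → N.
Square (2°×1°, digits 0–9): lon ⌊15.5248/2⌋ = 7; lat ⌊7.2422/1⌋ = 7.
Subsquare (5′×2.5′, letters a–x): lon ⌊1.5248/0.0833333⌋ = 18 → s; lat ⌊0.2422/0.0416667⌋ = 5 → f.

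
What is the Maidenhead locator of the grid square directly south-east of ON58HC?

ON58ib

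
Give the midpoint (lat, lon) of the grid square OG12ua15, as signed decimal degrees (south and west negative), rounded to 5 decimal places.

-27.97708, 103.67917

Field O=14, G=6: +14·20° lon, +6·10° lat → SW at lon 100°, lat -30°.
Square 1, 2: +1·2° lon, +2·1° lat → SW at lon 102°, lat -28°.
Subsquare u=20, a=0: +20·0.0833333° lon, +0·0.0416667° lat → SW at lon 103.667°, lat -28°.
Extended square 1, 5: +1·0.00833333° lon, +5·0.00416667° lat → SW at lon 103.675°, lat -27.9792°.
Cell spans 0.00833333° lon × 0.00416667° lat. Centre is SW corner plus half of each.
latitude -27.97708, longitude 103.67917.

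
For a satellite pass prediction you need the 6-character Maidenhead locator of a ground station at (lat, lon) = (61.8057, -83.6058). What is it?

EP81et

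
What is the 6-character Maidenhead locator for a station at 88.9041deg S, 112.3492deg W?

Add 180° to longitude and 90° to latitude: 67.6508, 1.0959.
Field: lon ⌊67.6508/20⌋ = 3 → D; lat ⌊1.0959/10⌋ = 0 → A.
Square: lon ⌊7.6508/2⌋ = 3; lat ⌊1.0959/1⌋ = 1.
Subsquare: lon ⌊1.6508/0.0833333⌋ = 19 → t; lat ⌊0.0959/0.0416667⌋ = 2 → c.

DA31tc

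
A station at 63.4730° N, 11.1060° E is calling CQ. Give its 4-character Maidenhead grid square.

JP53

Shift to the Maidenhead origin (180°W, 90°S): lon 191.11, lat 153.47.
Field: lon ⌊191.11/20⌋ = 9 → J; lat ⌊153.47/10⌋ = 15 → P.
Square: lon ⌊11.11/2⌋ = 5; lat ⌊3.47/1⌋ = 3.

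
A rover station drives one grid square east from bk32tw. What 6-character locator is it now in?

Longitude subsquare t = 19; +1 → 20 = u.
The latitude characters are unchanged.

BK32uw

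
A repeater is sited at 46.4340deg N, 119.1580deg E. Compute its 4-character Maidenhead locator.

ON96

Shift to the Maidenhead origin (180°W, 90°S): lon 299.16, lat 136.43.
Field (20°×10°, letters A–R): lon ⌊299.16/20⌋ = 14 → O; lat ⌊136.43/10⌋ = 13 → N.
Square (2°×1°, digits 0–9): lon ⌊19.16/2⌋ = 9; lat ⌊6.43/1⌋ = 6.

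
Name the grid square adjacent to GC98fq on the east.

Longitude subsquare f = 5; +1 → 6 = g.
The latitude characters are unchanged.

GC98gq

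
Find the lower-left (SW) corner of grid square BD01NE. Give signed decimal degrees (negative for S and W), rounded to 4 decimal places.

-58.8333, -158.9167

Field B=1, D=3: +1·20° lon, +3·10° lat → SW at lon -160°, lat -60°.
Square 0, 1: +0·2° lon, +1·1° lat → SW at lon -160°, lat -59°.
Subsquare n=13, e=4: +13·0.0833333° lon, +4·0.0416667° lat → SW at lon -158.917°, lat -58.8333°.
latitude -58.8333, longitude -158.9167.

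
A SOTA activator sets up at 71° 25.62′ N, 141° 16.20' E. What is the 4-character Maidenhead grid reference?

QQ01

Add 180° to longitude and 90° to latitude: 321.27, 161.43.
Field: 321.27/20 → 16 → Q, 161.43/10 → 16 → Q; chars QQ.
Square: 1.27/2 → 0, 1.43/1 → 1; chars 01.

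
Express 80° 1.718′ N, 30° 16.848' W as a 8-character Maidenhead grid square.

HR40ua66

Shift to the Maidenhead origin (180°W, 90°S): lon 149.71920, lat 170.02863.
Field: 149.71920/20 → 7 → H, 170.02863/10 → 17 → R; chars HR.
Square: 9.71920/2 → 4, 0.02863/1 → 0; chars 40.
Subsquare: 1.71920/0.0833333 → 20 → u, 0.02863/0.0416667 → 0 → a; chars ua.
Extended square: 0.05253/0.00833333 → 6, 0.02863/0.00416667 → 6; chars 66.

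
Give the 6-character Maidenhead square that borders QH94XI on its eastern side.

Longitude subsquare x = 23; +1 → 24, wraps to 0 = a, carry into square.
Longitude square 9; +1 → 10, wraps to 0, carry into field.
Longitude field Q = 16; +1 → 17 = R.
The latitude characters are unchanged.

RH04ai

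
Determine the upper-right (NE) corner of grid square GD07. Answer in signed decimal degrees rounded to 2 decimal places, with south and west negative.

Field G=6, D=3: +6·20° lon, +3·10° lat → SW at lon -60°, lat -60°.
Square 0, 7: +0·2° lon, +7·1° lat → SW at lon -60°, lat -53°.
Cell spans 2° lon × 1° lat. NE corner is SW corner plus one full cell.
latitude -52.00, longitude -58.00.

-52.00, -58.00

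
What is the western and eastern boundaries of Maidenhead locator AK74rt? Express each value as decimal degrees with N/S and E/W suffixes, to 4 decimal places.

164.5833° W, 164.5000° W

Field A=0, K=10: +0·20° lon, +10·10° lat → SW at lon -180°, lat 10°.
Square 7, 4: +7·2° lon, +4·1° lat → SW at lon -166°, lat 14°.
Subsquare r=17, t=19: +17·0.0833333° lon, +19·0.0416667° lat → SW at lon -164.583°, lat 14.7917°.
Cell spans 0.0833333° lon × 0.0416667° lat.
west 164.5833° W, east 164.5000° W.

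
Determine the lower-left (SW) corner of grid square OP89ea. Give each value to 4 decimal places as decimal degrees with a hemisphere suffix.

69.0000° N, 116.3333° E

Field O=14, P=15: +14·20° lon, +15·10° lat → SW at lon 100°, lat 60°.
Square 8, 9: +8·2° lon, +9·1° lat → SW at lon 116°, lat 69°.
Subsquare e=4, a=0: +4·0.0833333° lon, +0·0.0416667° lat → SW at lon 116.333°, lat 69°.
latitude 69.0000° N, longitude 116.3333° E.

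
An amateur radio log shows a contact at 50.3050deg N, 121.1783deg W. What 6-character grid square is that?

Offset from 180°W / 90°S: lon 58.8217°, lat 140.3050°.
Field (20°×10°, letters A–R): lon ⌊58.8217/20⌋ = 2 → C; lat ⌊140.3050/10⌋ = 14 → O.
Square (2°×1°, digits 0–9): lon ⌊18.8217/2⌋ = 9; lat ⌊0.3050/1⌋ = 0.
Subsquare (5′×2.5′, letters a–x): lon ⌊0.8217/0.0833333⌋ = 9 → j; lat ⌊0.3050/0.0416667⌋ = 7 → h.

CO90jh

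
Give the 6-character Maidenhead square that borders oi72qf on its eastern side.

OI72rf

Longitude subsquare q = 16; +1 → 17 = r.
The latitude characters are unchanged.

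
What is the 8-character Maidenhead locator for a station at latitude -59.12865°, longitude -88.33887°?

Offset from 180°W / 90°S: lon 91.66113°, lat 30.87135°.
Field: lon ⌊91.66113/20⌋ = 4 → E; lat ⌊30.87135/10⌋ = 3 → D.
Square: lon ⌊11.66113/2⌋ = 5; lat ⌊0.87135/1⌋ = 0.
Subsquare: lon ⌊1.66113/0.0833333⌋ = 19 → t; lat ⌊0.87135/0.0416667⌋ = 20 → u.
Extended square: lon ⌊0.07780/0.00833333⌋ = 9; lat ⌊0.03802/0.00416667⌋ = 9.

ED50tu99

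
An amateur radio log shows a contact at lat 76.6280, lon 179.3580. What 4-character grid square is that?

RQ96

Add 180° to longitude and 90° to latitude: 359.36, 166.63.
Field (20°×10°, letters A–R): lon ⌊359.36/20⌋ = 17 → R; lat ⌊166.63/10⌋ = 16 → Q.
Square (2°×1°, digits 0–9): lon ⌊19.36/2⌋ = 9; lat ⌊6.63/1⌋ = 6.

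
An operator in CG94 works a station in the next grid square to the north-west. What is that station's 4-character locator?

Longitude square 9; −1 → 8.
Latitude square 4; +1 → 5.

CG85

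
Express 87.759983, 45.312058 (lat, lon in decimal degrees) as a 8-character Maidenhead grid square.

Shift to the Maidenhead origin (180°W, 90°S): lon 225.31206, lat 177.75998.
Field: lon ⌊225.31206/20⌋ = 11 → L; lat ⌊177.75998/10⌋ = 17 → R.
Square: lon ⌊5.31206/2⌋ = 2; lat ⌊7.75998/1⌋ = 7.
Subsquare: lon ⌊1.31206/0.0833333⌋ = 15 → p; lat ⌊0.75998/0.0416667⌋ = 18 → s.
Extended square: lon ⌊0.06206/0.00833333⌋ = 7; lat ⌊0.00998/0.00416667⌋ = 2.

LR27ps72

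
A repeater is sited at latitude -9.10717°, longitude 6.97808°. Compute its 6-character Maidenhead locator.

JI30lv

Offset from 180°W / 90°S: lon 186.9781°, lat 80.8928°.
Field (20°×10°, letters A–R): lon ⌊186.9781/20⌋ = 9 → J; lat ⌊80.8928/10⌋ = 8 → I.
Square (2°×1°, digits 0–9): lon ⌊6.9781/2⌋ = 3; lat ⌊0.8928/1⌋ = 0.
Subsquare (5′×2.5′, letters a–x): lon ⌊0.9781/0.0833333⌋ = 11 → l; lat ⌊0.8928/0.0416667⌋ = 21 → v.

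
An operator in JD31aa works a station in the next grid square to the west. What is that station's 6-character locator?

Longitude subsquare a = 0; −1 → -1, wraps to 23 = x, carry into square.
Longitude square 3; −1 → 2.
The latitude characters are unchanged.

JD21xa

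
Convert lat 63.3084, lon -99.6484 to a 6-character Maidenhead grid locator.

EP03eh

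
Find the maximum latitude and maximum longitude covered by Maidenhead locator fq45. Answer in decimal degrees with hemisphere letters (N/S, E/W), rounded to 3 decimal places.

Field F=5, Q=16: +5·20° lon, +16·10° lat → SW at lon -80°, lat 70°.
Square 4, 5: +4·2° lon, +5·1° lat → SW at lon -72°, lat 75°.
Cell spans 2° lon × 1° lat. NE corner is SW corner plus one full cell.
latitude 76.000° N, longitude 70.000° W.

76.000° N, 70.000° W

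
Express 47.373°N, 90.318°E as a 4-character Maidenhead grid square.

NN57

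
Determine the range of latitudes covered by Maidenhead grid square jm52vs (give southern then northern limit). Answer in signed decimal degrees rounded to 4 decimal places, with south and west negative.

Field J=9, M=12: +9·20° lon, +12·10° lat → SW at lon 0°, lat 30°.
Square 5, 2: +5·2° lon, +2·1° lat → SW at lon 10°, lat 32°.
Subsquare v=21, s=18: +21·0.0833333° lon, +18·0.0416667° lat → SW at lon 11.75°, lat 32.75°.
Cell spans 0.0833333° lon × 0.0416667° lat.
south 32.7500, north 32.7917.

32.7500, 32.7917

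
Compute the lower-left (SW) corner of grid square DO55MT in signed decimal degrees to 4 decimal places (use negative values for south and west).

Field D=3, O=14: +3·20° lon, +14·10° lat → SW at lon -120°, lat 50°.
Square 5, 5: +5·2° lon, +5·1° lat → SW at lon -110°, lat 55°.
Subsquare m=12, t=19: +12·0.0833333° lon, +19·0.0416667° lat → SW at lon -109°, lat 55.7917°.
latitude 55.7917, longitude -109.0000.

55.7917, -109.0000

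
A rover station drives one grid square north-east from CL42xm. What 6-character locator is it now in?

CL52an

Longitude subsquare x = 23; +1 → 24, wraps to 0 = a, carry into square.
Longitude square 4; +1 → 5.
Latitude subsquare m = 12; +1 → 13 = n.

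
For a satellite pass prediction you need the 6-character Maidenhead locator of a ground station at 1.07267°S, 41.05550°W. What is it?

GI98lw

Offset from 180°W / 90°S: lon 138.9445°, lat 88.9273°.
Field (20°×10°, letters A–R): 138.9445/20 → 6 → G, 88.9273/10 → 8 → I; chars GI.
Square (2°×1°, digits 0–9): 18.9445/2 → 9, 8.9273/1 → 8; chars 98.
Subsquare (5′×2.5′, letters a–x): 0.9445/0.0833333 → 11 → l, 0.9273/0.0416667 → 22 → w; chars lw.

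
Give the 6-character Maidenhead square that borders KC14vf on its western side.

Longitude subsquare v = 21; −1 → 20 = u.
The latitude characters are unchanged.

KC14uf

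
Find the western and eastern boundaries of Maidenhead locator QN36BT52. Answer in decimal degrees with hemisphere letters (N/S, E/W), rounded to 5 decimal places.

146.12500° E, 146.13333° E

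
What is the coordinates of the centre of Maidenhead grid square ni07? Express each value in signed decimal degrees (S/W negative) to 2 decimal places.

-2.50, 81.00

Field N=13, I=8: +13·20° lon, +8·10° lat → SW at lon 80°, lat -10°.
Square 0, 7: +0·2° lon, +7·1° lat → SW at lon 80°, lat -3°.
Cell spans 2° lon × 1° lat. Centre is SW corner plus half of each.
latitude -2.50, longitude 81.00.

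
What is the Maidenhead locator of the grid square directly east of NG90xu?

OG00au

Longitude subsquare x = 23; +1 → 24, wraps to 0 = a, carry into square.
Longitude square 9; +1 → 10, wraps to 0, carry into field.
Longitude field N = 13; +1 → 14 = O.
The latitude characters are unchanged.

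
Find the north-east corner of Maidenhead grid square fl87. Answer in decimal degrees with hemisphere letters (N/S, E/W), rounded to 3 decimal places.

28.000° N, 62.000° W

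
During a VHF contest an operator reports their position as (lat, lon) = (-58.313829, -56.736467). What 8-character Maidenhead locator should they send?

Offset from 180°W / 90°S: lon 123.26353°, lat 31.68617°.
Field: lon ⌊123.26353/20⌋ = 6 → G; lat ⌊31.68617/10⌋ = 3 → D.
Square: lon ⌊3.26353/2⌋ = 1; lat ⌊1.68617/1⌋ = 1.
Subsquare: lon ⌊1.26353/0.0833333⌋ = 15 → p; lat ⌊0.68617/0.0416667⌋ = 16 → q.
Extended square: lon ⌊0.01353/0.00833333⌋ = 1; lat ⌊0.01950/0.00416667⌋ = 4.

GD11pq14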